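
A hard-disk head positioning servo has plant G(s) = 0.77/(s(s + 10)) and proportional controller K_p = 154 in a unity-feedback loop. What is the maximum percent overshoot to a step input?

The closed-loop denominator s² + 10s + 118.6 gives ω_n = √118.6 = 10.89 and ζ = 10/(2ω_n) = 0.4592.
%OS = 100·exp(−πζ/√(1−ζ²)) = 100·exp(−π·0.4592/√0.7892) = 19.7%.

19.7%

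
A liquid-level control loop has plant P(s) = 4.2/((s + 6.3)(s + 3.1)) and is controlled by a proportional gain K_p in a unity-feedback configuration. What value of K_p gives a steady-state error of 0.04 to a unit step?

The loop is type 0, so e_ss(step) = 1/(1 + K_pos) with K_pos = K_p·P(0).
P(0) = 0.2151. Require 1/(1 + K_p·0.2151) = 0.04, so 1 + 0.2151·K_p = 25.
K_p = (25 − 1)/0.2151 = 112.

K_p = 112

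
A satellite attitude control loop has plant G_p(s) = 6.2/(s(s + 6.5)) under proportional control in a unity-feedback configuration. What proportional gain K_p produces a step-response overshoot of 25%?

From %OS = 100·exp(−πζ/√(1−ζ²)) = 25%, ζ = −ln(0.25)/√(π²+ln²(0.25)) = 0.4037.
Characteristic equation s² + 6.5s + 6.2K_p = 0 gives ζ = 6.5/(2√(6.2K_p)).
Setting ζ = 0.4037: √(6.2K_p) = 6.5/(2·0.4037) = 8.05, so K_p = 64.81/6.2 = 10.5.

K_p = 10.5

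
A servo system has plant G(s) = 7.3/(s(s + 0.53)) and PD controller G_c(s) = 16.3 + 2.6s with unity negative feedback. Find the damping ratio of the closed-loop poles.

Forward path: (16.3 + 2.6s)·7.3/(s(s+0.53)). The closed-loop characteristic equation is s² + (0.53 + 7.3·2.6)s + 7.3·16.3 = 0.
That is s² + 19.51s + 119 = 0, so ω_n = 10.91 rad/s and ζ = 19.51/(2·10.91) = 0.8943.

ζ = 0.894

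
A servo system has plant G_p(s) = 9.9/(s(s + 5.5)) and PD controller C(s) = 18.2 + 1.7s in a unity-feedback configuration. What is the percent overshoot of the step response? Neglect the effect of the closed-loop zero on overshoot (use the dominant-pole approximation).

0.903%

Forward path: (18.2 + 1.7s)·9.9/(s(s+5.5)). The closed-loop characteristic equation is s² + (5.5 + 9.9·1.7)s + 9.9·18.2 = 0.
That is s² + 22.33s + 180.2 = 0, so ω_n = 13.42 rad/s and ζ = 22.33/(2·13.42) = 0.8318.
%OS = 100·exp(−πζ/√(1−ζ²)) = 0.903%.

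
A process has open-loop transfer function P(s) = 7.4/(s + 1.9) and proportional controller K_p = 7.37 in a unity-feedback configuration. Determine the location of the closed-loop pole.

Closed-loop transfer function: T(s) = K_p·P(s)/(1 + K_p·P(s)) = 54.54/(s + 1.9 + 54.54) = 54.54/(s + 56.44).
The closed-loop pole is at s = −56.44.

s = -56.44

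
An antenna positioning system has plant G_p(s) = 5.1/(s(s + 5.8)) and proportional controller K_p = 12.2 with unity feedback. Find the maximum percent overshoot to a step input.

The closed-loop denominator s² + 5.8s + 62.22 gives ω_n = √62.22 = 7.888 and ζ = 5.8/(2ω_n) = 0.3676.
%OS = 100·exp(−πζ/√(1−ζ²)) = 100·exp(−π·0.3676/√0.8648) = 28.9%.

28.9%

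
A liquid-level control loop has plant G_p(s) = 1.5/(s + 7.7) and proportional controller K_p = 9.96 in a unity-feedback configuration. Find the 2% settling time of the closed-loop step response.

Closed-loop transfer function: T(s) = K_p·G_p(s)/(1 + K_p·G_p(s)) = 14.94/(s + 7.7 + 14.94) = 14.94/(s + 22.64).
Time constant τ = 1/22.64 = 0.04417 s, so the 2% settling time is about 4τ = 0.177 s.

T_s ≈ 0.177 s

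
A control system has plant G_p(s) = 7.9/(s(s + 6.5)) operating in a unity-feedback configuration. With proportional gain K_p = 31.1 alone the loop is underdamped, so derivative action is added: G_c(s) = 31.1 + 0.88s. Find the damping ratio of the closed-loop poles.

Forward path: (31.1 + 0.88s)·7.9/(s(s+6.5)). The closed-loop characteristic equation is s² + (6.5 + 7.9·0.88)s + 7.9·31.1 = 0.
That is s² + 13.45s + 245.7 = 0, so ω_n = 15.67 rad/s and ζ = 13.45/(2·15.67) = 0.4291.

ζ = 0.429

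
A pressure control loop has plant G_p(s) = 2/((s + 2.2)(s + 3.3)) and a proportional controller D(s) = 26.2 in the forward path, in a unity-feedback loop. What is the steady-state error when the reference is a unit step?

The loop is type 0. Static position error constant K_pos = D(0)·G_p(0) = 26.2·0.2755 = 7.218.
Steady-state error to a unit step: e_ss = 1/(1+K_pos) = 1/8.218 = 0.122.

0.122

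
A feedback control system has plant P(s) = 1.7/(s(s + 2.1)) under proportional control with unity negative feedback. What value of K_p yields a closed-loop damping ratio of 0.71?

Closed-loop characteristic equation: s² + 2.1s + K_p·1.7 = 0.
So ω_n = √(1.7K_p) and 2ζω_n = 2.1, giving ζ = 2.1/(2√(1.7K_p)).
Setting ζ = 0.71: √(1.7K_p) = 2.1/(2·0.71) = 1.479, so K_p = 2.187/1.7 = 1.29.

K_p = 1.29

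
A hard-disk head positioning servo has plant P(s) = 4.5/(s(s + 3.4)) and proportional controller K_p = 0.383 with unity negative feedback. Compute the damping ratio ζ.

With unity feedback the closed-loop characteristic equation is s² + 3.4s + 0.383·4.5 = s² + 3.4s + 1.724 = 0.
Matching s² + 2ζω_n s + ω_n²: ω_n = √1.724 = 1.313 rad/s and 2ζω_n = 3.4, so ζ = 3.4/(2·1.313) = 1.29.

ζ = 1.29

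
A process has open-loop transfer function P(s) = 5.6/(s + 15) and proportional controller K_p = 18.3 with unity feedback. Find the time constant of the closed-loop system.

τ = 0.00851 s

Closed-loop transfer function: T(s) = K_p·P(s)/(1 + K_p·P(s)) = 102.5/(s + 15 + 102.5) = 102.5/(s + 117.5).
Time constant τ = 1/117.5 = 0.00851 s.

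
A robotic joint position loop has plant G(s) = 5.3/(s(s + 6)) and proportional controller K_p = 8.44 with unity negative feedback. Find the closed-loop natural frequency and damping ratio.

ω_n = 6.69 rad/s, ζ = 0.449

The closed-loop denominator is s(s+6) + 8.44·5.3 = s² + 6s + 44.73.
So ω_n² = 44.73 ⇒ ω_n = 6.688 rad/s, and ζ = 6/(2ω_n) = 0.449.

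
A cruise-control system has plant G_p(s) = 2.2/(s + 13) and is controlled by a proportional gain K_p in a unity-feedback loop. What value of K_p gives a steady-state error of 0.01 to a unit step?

K_p = 585

The loop is type 0, so e_ss(step) = 1/(1 + K_pos) with K_pos = K_p·G_p(0).
G_p(0) = 0.1692. Require 1/(1 + K_p·0.1692) = 0.01, so 1 + 0.1692·K_p = 100.
K_p = (100 − 1)/0.1692 = 585.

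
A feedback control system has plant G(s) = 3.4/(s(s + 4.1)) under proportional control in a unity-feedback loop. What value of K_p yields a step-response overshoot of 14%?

From %OS = 100·exp(−πζ/√(1−ζ²)) = 14%, ζ = −ln(0.14)/√(π²+ln²(0.14)) = 0.5305.
Characteristic equation s² + 4.1s + 3.4K_p = 0 gives ζ = 4.1/(2√(3.4K_p)).
Setting ζ = 0.5305: √(3.4K_p) = 4.1/(2·0.5305) = 3.864, so K_p = 14.93/3.4 = 4.39.

K_p = 4.39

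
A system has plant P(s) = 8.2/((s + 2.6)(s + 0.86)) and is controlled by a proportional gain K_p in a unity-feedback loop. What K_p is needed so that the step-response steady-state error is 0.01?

Steady-state error for a unit step on this type-0 loop is 1/(1 + K_p·P(0)).
P(0) = 3.667. Require 1/(1 + K_p·3.667) = 0.01, so 1 + 3.667·K_p = 100.
K_p = (100 − 1)/3.667 = 27.

K_p = 27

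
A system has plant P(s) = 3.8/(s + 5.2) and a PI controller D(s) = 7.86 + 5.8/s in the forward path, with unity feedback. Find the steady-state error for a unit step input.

The open loop D(s)P(s) has a pole at the origin (type 1), so the static position error constant is infinite and e_ss = 1/(1+∞) = 0.

0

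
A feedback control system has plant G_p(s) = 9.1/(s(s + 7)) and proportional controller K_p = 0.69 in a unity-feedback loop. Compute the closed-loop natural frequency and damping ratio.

ω_n = 2.51 rad/s, ζ = 1.4

With unity feedback the closed-loop characteristic equation is s² + 7s + 0.69·9.1 = s² + 7s + 6.279 = 0.
Matching s² + 2ζω_n s + ω_n²: ω_n = √6.279 = 2.506 rad/s and 2ζω_n = 7, so ζ = 7/(2·2.506) = 1.4.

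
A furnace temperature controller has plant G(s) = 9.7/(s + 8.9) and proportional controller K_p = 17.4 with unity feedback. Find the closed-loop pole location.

s = -177.7

Closed-loop transfer function: T(s) = K_p·G(s)/(1 + K_p·G(s)) = 168.8/(s + 8.9 + 168.8) = 168.8/(s + 177.7).
The closed-loop pole is at s = −177.7.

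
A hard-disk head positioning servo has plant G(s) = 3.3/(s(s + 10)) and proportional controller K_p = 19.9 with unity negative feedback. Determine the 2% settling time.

From 1 + K_pG(s) = 0: s² + 10s + 65.67 = 0 ⇒ ω_n = 8.104, ζ = 0.617.
2% settling time T_s ≈ 4/(ζω_n) = 4/5 = 0.8 s.

T_s ≈ 0.8 s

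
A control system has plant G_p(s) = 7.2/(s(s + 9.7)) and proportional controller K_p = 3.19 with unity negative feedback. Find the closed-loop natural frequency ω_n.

The closed-loop denominator is s(s+9.7) + 3.19·7.2 = s² + 9.7s + 22.97.
Matching s² + 2ζω_n s + ω_n²: ω_n = √22.97 = 4.792 rad/s and 2ζω_n = 9.7, so ζ = 9.7/(2·4.792) = 1.01.

ω_n = 4.79 rad/s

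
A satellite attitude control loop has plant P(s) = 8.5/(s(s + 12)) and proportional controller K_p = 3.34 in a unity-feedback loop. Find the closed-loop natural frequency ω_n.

The closed-loop denominator is s(s+12) + 3.34·8.5 = s² + 12s + 28.39.
So ω_n² = 28.39 ⇒ ω_n = 5.328 rad/s, and ζ = 12/(2ω_n) = 1.13.

ω_n = 5.33 rad/s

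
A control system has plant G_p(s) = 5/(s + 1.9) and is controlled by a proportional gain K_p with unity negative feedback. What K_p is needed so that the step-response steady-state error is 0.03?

K_p = 12.3

For a type-0 loop with proportional control, e_ss = 1/(1 + K_p·G_p(0)).
G_p(0) = 2.632. Require 1/(1 + K_p·2.632) = 0.03, so 1 + 2.632·K_p = 33.33.
K_p = (33.33 − 1)/2.632 = 12.3.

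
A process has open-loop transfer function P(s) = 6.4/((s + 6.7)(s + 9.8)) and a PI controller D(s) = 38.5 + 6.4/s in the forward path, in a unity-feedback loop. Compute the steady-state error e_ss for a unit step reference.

0

The open loop D(s)P(s) has a pole at the origin (type 1), so the static position error constant is infinite and e_ss = 1/(1+∞) = 0.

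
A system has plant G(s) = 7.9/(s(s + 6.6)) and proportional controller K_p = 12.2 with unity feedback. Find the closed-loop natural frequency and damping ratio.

With unity feedback the closed-loop characteristic equation is s² + 6.6s + 12.2·7.9 = s² + 6.6s + 96.38 = 0.
So ω_n² = 96.38 ⇒ ω_n = 9.817 rad/s, and ζ = 6.6/(2ω_n) = 0.336.

ω_n = 9.82 rad/s, ζ = 0.336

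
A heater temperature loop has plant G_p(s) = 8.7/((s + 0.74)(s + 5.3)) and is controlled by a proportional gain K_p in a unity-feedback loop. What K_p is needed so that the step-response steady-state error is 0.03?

K_p = 14.6

The loop is type 0, so e_ss(step) = 1/(1 + K_pos) with K_pos = K_p·G_p(0).
G_p(0) = 2.218. Require 1/(1 + K_p·2.218) = 0.03, so 1 + 2.218·K_p = 33.33.
K_p = (33.33 − 1)/2.218 = 14.6.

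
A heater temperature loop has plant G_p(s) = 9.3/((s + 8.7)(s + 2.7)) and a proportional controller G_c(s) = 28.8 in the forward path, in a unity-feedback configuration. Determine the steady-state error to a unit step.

0.0806

The loop is type 0. Static position error constant K_pos = G_c(0)·G_p(0) = 28.8·0.3959 = 11.4.
Steady-state error to a unit step: e_ss = 1/(1+K_pos) = 1/12.4 = 0.0806.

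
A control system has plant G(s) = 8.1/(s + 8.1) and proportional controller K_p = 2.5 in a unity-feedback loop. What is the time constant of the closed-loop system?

τ = 0.0353 s

Closed-loop transfer function: T(s) = K_p·G(s)/(1 + K_p·G(s)) = 20.25/(s + 8.1 + 20.25) = 20.25/(s + 28.35).
Time constant τ = 1/28.35 = 0.0353 s.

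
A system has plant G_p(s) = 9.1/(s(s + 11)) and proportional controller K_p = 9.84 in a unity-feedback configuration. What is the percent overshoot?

Closed-loop characteristic equation: s² + 11s + 89.54 = 0, so ω_n = 9.463 rad/s and ζ = 11/(2·9.463) = 0.5812.
%OS = 100·exp(−πζ/√(1−ζ²)) = 100·exp(−π·0.5812/√0.6622) = 10.6%.

10.6%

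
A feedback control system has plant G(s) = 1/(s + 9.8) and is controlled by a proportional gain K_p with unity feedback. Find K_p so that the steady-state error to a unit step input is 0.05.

K_p = 186

The loop is type 0, so e_ss(step) = 1/(1 + K_pos) with K_pos = K_p·G(0).
G(0) = 0.102. Require 1/(1 + K_p·0.102) = 0.05, so 1 + 0.102·K_p = 20.
K_p = (20 − 1)/0.102 = 186.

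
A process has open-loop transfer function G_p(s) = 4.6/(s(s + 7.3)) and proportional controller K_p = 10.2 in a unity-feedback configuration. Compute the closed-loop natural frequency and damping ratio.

With unity feedback the closed-loop characteristic equation is s² + 7.3s + 10.2·4.6 = s² + 7.3s + 46.92 = 0.
Matching s² + 2ζω_n s + ω_n²: ω_n = √46.92 = 6.85 rad/s and 2ζω_n = 7.3, so ζ = 7.3/(2·6.85) = 0.533.

ω_n = 6.85 rad/s, ζ = 0.533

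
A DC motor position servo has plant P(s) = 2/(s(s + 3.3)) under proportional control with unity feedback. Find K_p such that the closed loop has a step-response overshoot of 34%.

From %OS = 100·exp(−πζ/√(1−ζ²)) = 34%, ζ = −ln(0.34)/√(π²+ln²(0.34)) = 0.3248.
Characteristic equation s² + 3.3s + 2K_p = 0 gives ζ = 3.3/(2√(2K_p)).
Setting ζ = 0.3248: √(2K_p) = 3.3/(2·0.3248) = 5.08, so K_p = 25.81/2 = 12.9.

K_p = 12.9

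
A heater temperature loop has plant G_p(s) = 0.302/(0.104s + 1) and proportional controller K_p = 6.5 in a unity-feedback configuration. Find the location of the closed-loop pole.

s = -28.49

Closed loop: T(s) = K_p·G_p/(1+K_p·G_p) = 1.963/(0.104s + 1 + 1.963), with pole at s = −(1 + 1.963)/0.104 = −28.49.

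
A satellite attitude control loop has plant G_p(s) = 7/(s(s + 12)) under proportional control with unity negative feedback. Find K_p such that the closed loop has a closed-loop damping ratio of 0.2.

K_p = 129

Closed-loop characteristic equation: s² + 12s + K_p·7 = 0.
So ω_n = √(7K_p) and 2ζω_n = 12, giving ζ = 12/(2√(7K_p)).
Setting ζ = 0.2: √(7K_p) = 12/(2·0.2) = 30, so K_p = 900/7 = 129.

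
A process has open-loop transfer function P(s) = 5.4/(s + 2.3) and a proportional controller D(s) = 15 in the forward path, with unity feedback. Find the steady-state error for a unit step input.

0.0276

The loop is type 0. Static position error constant K_pos = D(0)·P(0) = 15·2.348 = 35.22.
Steady-state error to a unit step: e_ss = 1/(1+K_pos) = 1/36.22 = 0.0276.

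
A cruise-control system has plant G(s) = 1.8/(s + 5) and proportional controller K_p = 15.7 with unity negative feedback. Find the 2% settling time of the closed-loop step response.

T_s ≈ 0.12 s

Closed-loop transfer function: T(s) = K_p·G(s)/(1 + K_p·G(s)) = 28.26/(s + 5 + 28.26) = 28.26/(s + 33.26).
Time constant τ = 1/33.26 = 0.03007 s, so the 2% settling time is about 4τ = 0.12 s.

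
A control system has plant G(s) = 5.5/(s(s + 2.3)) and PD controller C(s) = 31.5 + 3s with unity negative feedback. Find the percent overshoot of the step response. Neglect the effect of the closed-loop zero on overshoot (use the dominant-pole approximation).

4.06%

Forward path: (31.5 + 3s)·5.5/(s(s+2.3)). The closed-loop characteristic equation is s² + (2.3 + 5.5·3)s + 5.5·31.5 = 0.
That is s² + 18.8s + 173.2 = 0, so ω_n = 13.16 rad/s and ζ = 18.8/(2·13.16) = 0.7142.
%OS = 100·exp(−πζ/√(1−ζ²)) = 4.06%.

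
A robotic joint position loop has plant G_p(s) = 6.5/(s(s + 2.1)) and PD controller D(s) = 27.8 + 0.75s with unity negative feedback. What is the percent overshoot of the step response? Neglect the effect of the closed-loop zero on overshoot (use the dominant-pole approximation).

43%

Forward path: (27.8 + 0.75s)·6.5/(s(s+2.1)). The closed-loop characteristic equation is s² + (2.1 + 6.5·0.75)s + 6.5·27.8 = 0.
That is s² + 6.975s + 180.7 = 0, so ω_n = 13.44 rad/s and ζ = 6.975/(2·13.44) = 0.2594.
%OS = 100·exp(−πζ/√(1−ζ²)) = 43%.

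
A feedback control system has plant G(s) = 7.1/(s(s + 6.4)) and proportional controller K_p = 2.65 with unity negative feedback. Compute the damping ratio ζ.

ζ = 0.738

The closed-loop denominator is s(s+6.4) + 2.65·7.1 = s² + 6.4s + 18.81.
So ω_n² = 18.81 ⇒ ω_n = 4.338 rad/s, and ζ = 6.4/(2ω_n) = 0.738.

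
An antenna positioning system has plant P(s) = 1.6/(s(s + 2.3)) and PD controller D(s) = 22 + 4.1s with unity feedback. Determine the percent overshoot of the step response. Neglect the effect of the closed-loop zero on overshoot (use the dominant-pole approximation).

2.94%

Forward path: (22 + 4.1s)·1.6/(s(s+2.3)). The closed-loop characteristic equation is s² + (2.3 + 1.6·4.1)s + 1.6·22 = 0.
That is s² + 8.86s + 35.2 = 0, so ω_n = 5.933 rad/s and ζ = 8.86/(2·5.933) = 0.7467.
%OS = 100·exp(−πζ/√(1−ζ²)) = 2.94%.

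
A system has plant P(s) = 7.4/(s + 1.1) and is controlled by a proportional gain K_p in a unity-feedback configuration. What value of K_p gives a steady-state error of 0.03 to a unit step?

The loop is type 0, so e_ss(step) = 1/(1 + K_pos) with K_pos = K_p·P(0).
P(0) = 6.727. Require 1/(1 + K_p·6.727) = 0.03, so 1 + 6.727·K_p = 33.33.
K_p = (33.33 − 1)/6.727 = 4.81.

K_p = 4.81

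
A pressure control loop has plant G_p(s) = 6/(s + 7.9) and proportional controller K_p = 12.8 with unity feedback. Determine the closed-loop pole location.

s = -84.7

Closed-loop transfer function: T(s) = K_p·G_p(s)/(1 + K_p·G_p(s)) = 76.8/(s + 7.9 + 76.8) = 76.8/(s + 84.7).
The closed-loop pole is at s = −84.7.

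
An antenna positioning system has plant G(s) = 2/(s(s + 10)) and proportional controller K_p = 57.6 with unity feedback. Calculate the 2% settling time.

From 1 + K_pG(s) = 0: s² + 10s + 115.2 = 0 ⇒ ω_n = 10.73, ζ = 0.4658.
2% settling time T_s ≈ 4/(ζω_n) = 4/5 = 0.8 s.

T_s ≈ 0.8 s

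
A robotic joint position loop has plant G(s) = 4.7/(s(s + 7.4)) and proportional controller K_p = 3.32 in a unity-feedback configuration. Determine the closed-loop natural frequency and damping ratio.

ω_n = 3.95 rad/s, ζ = 0.937

1 + K_p·G(s) = 0 gives s² + 7.4s + 15.6 = 0.
So ω_n² = 15.6 ⇒ ω_n = 3.95 rad/s, and ζ = 7.4/(2ω_n) = 0.937.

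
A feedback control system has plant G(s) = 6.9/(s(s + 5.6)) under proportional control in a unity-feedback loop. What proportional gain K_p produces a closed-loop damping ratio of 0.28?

K_p = 14.5

Closed-loop characteristic equation: s² + 5.6s + K_p·6.9 = 0.
So ω_n = √(6.9K_p) and 2ζω_n = 5.6, giving ζ = 5.6/(2√(6.9K_p)).
Setting ζ = 0.28: √(6.9K_p) = 5.6/(2·0.28) = 10, so K_p = 100/6.9 = 14.5.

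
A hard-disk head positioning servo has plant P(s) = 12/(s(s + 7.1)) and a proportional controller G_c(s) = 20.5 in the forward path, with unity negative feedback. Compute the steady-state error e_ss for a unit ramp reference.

The loop has one pole at the origin (type 1). Velocity error constant K_v = lim_{s→0} s·G_c(s)P(s) = 20.5·12/7.1 = 34.65.
Steady-state error to a unit ramp: e_ss = 1/K_v = 0.0289.

0.0289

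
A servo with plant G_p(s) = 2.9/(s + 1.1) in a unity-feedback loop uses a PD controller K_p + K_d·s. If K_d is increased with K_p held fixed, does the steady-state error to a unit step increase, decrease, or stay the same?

K_d affects only the transient (the s-coefficient); the DC loop gain, and hence e_ss, depends only on K_p.

unchanged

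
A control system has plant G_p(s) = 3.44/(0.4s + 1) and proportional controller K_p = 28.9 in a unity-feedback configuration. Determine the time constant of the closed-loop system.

Closed loop: T(s) = K_p·G_p/(1+K_p·G_p) = 99.42/(0.4s + 1 + 99.42), with pole at s = −(1 + 99.42)/0.4 = −251.
Closed-loop time constant τ = 1/251 = 0.00398 s.

τ = 0.00398 s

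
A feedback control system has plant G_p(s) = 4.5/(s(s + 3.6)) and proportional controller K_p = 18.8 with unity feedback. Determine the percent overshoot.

Closed-loop characteristic equation: s² + 3.6s + 84.6 = 0, so ω_n = 9.198 rad/s and ζ = 3.6/(2·9.198) = 0.1957.
%OS = 100·exp(−πζ/√(1−ζ²)) = 100·exp(−π·0.1957/√0.9617) = 53.4%.

53.4%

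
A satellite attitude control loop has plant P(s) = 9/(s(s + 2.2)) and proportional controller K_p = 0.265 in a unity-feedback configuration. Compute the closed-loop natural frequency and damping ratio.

ω_n = 1.54 rad/s, ζ = 0.712

With unity feedback the closed-loop characteristic equation is s² + 2.2s + 0.265·9 = s² + 2.2s + 2.385 = 0.
Matching s² + 2ζω_n s + ω_n²: ω_n = √2.385 = 1.544 rad/s and 2ζω_n = 2.2, so ζ = 2.2/(2·1.544) = 0.712.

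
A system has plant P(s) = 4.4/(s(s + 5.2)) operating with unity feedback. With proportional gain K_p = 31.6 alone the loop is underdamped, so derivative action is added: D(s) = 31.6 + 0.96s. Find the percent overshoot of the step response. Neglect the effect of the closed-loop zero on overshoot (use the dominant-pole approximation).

Forward path: (31.6 + 0.96s)·4.4/(s(s+5.2)). The closed-loop characteristic equation is s² + (5.2 + 4.4·0.96)s + 4.4·31.6 = 0.
That is s² + 9.424s + 139 = 0, so ω_n = 11.79 rad/s and ζ = 9.424/(2·11.79) = 0.3996.
%OS = 100·exp(−πζ/√(1−ζ²)) = 25.4%.

25.4%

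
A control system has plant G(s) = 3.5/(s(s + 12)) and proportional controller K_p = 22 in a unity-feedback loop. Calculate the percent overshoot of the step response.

5.27%

Closed-loop characteristic equation: s² + 12s + 77 = 0, so ω_n = 8.775 rad/s and ζ = 12/(2·8.775) = 0.6838.
%OS = 100·exp(−πζ/√(1−ζ²)) = 100·exp(−π·0.6838/√0.5325) = 5.27%.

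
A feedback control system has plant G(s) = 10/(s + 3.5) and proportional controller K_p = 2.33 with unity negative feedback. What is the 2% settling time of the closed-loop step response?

T_s ≈ 0.149 s

Closed-loop transfer function: T(s) = K_p·G(s)/(1 + K_p·G(s)) = 23.3/(s + 3.5 + 23.3) = 23.3/(s + 26.8).
Time constant τ = 1/26.8 = 0.03731 s, so the 2% settling time is about 4τ = 0.149 s.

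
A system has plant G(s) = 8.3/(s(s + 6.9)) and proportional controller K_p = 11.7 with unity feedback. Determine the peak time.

From 1 + K_pG(s) = 0: s² + 6.9s + 97.11 = 0 ⇒ ω_n = 9.854, ζ = 0.3501.
Damped frequency ω_d = ω_n√(1−ζ²) = 9.231 rad/s, so peak time T_p = π/ω_d = 0.34 s.

T_p = 0.34 s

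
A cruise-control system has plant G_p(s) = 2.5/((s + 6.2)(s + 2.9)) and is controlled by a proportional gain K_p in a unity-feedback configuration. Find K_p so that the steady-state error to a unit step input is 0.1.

K_p = 64.7

Steady-state error for a unit step on this type-0 loop is 1/(1 + K_p·G_p(0)).
G_p(0) = 0.139. Require 1/(1 + K_p·0.139) = 0.1, so 1 + 0.139·K_p = 10.
K_p = (10 − 1)/0.139 = 64.7.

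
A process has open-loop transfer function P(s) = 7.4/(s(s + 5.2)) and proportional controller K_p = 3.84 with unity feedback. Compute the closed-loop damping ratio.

ζ = 0.488

With unity feedback the closed-loop characteristic equation is s² + 5.2s + 3.84·7.4 = s² + 5.2s + 28.42 = 0.
So ω_n² = 28.42 ⇒ ω_n = 5.331 rad/s, and ζ = 5.2/(2ω_n) = 0.488.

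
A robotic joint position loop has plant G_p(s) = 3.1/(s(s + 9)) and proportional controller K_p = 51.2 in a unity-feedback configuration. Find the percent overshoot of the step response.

30.1%

Closed-loop characteristic equation: s² + 9s + 158.7 = 0, so ω_n = 12.6 rad/s and ζ = 9/(2·12.6) = 0.3572.
%OS = 100·exp(−πζ/√(1−ζ²)) = 100·exp(−π·0.3572/√0.8724) = 30.1%.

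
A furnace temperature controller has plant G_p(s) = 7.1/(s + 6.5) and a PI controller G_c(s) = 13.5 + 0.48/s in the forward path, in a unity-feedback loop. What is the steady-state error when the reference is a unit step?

0

The open loop G_c(s)G_p(s) has a pole at the origin (type 1), so the static position error constant is infinite and e_ss = 1/(1+∞) = 0.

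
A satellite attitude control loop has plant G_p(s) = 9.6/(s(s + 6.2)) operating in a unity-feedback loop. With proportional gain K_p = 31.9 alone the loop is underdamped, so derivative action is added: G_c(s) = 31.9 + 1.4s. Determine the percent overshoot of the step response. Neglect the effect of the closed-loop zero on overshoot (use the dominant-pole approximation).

Forward path: (31.9 + 1.4s)·9.6/(s(s+6.2)). The closed-loop characteristic equation is s² + (6.2 + 9.6·1.4)s + 9.6·31.9 = 0.
That is s² + 19.64s + 306.2 = 0, so ω_n = 17.5 rad/s and ζ = 19.64/(2·17.5) = 0.5612.
%OS = 100·exp(−πζ/√(1−ζ²)) = 11.9%.

11.9%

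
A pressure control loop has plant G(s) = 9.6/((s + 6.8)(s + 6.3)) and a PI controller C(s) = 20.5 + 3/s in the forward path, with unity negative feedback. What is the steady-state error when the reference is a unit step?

0

The open loop C(s)G(s) has a pole at the origin (type 1), so the static position error constant is infinite and e_ss = 1/(1+∞) = 0.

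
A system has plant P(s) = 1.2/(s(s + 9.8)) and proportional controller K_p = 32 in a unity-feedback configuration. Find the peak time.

Closed-loop characteristic equation: s² + 9.8s + 38.4 = 0, so ω_n = 6.197 rad/s and ζ = 9.8/(2·6.197) = 0.7907.
Damped frequency ω_d = ω_n√(1−ζ²) = 3.793 rad/s, so peak time T_p = π/ω_d = 0.828 s.

T_p = 0.828 s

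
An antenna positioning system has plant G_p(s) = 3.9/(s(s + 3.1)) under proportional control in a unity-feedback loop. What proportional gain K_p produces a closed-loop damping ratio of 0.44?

K_p = 3.18

Closed-loop characteristic equation: s² + 3.1s + K_p·3.9 = 0.
So ω_n = √(3.9K_p) and 2ζω_n = 3.1, giving ζ = 3.1/(2√(3.9K_p)).
Setting ζ = 0.44: √(3.9K_p) = 3.1/(2·0.44) = 3.523, so K_p = 12.41/3.9 = 3.18.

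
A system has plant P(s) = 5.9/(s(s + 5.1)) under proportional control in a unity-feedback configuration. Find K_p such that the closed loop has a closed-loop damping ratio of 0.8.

K_p = 1.72

Closed-loop characteristic equation: s² + 5.1s + K_p·5.9 = 0.
So ω_n = √(5.9K_p) and 2ζω_n = 5.1, giving ζ = 5.1/(2√(5.9K_p)).
Setting ζ = 0.8: √(5.9K_p) = 5.1/(2·0.8) = 3.187, so K_p = 10.16/5.9 = 1.72.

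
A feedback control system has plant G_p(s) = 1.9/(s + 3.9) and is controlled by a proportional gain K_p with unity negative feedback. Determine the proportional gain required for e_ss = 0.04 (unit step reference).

K_p = 49.3

The loop is type 0, so e_ss(step) = 1/(1 + K_pos) with K_pos = K_p·G_p(0).
G_p(0) = 0.4872. Require 1/(1 + K_p·0.4872) = 0.04, so 1 + 0.4872·K_p = 25.
K_p = (25 − 1)/0.4872 = 49.3.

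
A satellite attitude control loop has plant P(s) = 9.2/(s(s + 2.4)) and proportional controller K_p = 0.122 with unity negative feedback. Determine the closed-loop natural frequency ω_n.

1 + K_p·P(s) = 0 gives s² + 2.4s + 1.122 = 0.
Matching s² + 2ζω_n s + ω_n²: ω_n = √1.122 = 1.059 rad/s and 2ζω_n = 2.4, so ζ = 2.4/(2·1.059) = 1.13.

ω_n = 1.06 rad/s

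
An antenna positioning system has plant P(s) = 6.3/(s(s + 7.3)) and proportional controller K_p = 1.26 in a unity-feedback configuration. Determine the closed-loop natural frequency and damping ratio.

ω_n = 2.82 rad/s, ζ = 1.3

With unity feedback the closed-loop characteristic equation is s² + 7.3s + 1.26·6.3 = s² + 7.3s + 7.938 = 0.
So ω_n² = 7.938 ⇒ ω_n = 2.817 rad/s, and ζ = 7.3/(2ω_n) = 1.3.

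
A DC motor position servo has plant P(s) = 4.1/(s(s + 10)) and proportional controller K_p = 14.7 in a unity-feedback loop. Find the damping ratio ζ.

1 + K_p·P(s) = 0 gives s² + 10s + 60.27 = 0.
So ω_n² = 60.27 ⇒ ω_n = 7.763 rad/s, and ζ = 10/(2ω_n) = 0.644.

ζ = 0.644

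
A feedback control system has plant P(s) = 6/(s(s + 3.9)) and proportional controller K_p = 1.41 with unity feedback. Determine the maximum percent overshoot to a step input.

From 1 + K_pP(s) = 0: s² + 3.9s + 8.46 = 0 ⇒ ω_n = 2.909, ζ = 0.6704.
%OS = 100·exp(−πζ/√(1−ζ²)) = 100·exp(−π·0.6704/√0.5505) = 5.85%.

5.85%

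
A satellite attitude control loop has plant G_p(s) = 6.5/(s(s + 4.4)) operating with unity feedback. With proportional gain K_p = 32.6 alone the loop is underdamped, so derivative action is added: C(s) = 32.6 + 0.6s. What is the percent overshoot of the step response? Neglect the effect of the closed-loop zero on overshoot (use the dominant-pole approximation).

Forward path: (32.6 + 0.6s)·6.5/(s(s+4.4)). The closed-loop characteristic equation is s² + (4.4 + 6.5·0.6)s + 6.5·32.6 = 0.
That is s² + 8.3s + 211.9 = 0, so ω_n = 14.56 rad/s and ζ = 8.3/(2·14.56) = 0.2851.
%OS = 100·exp(−πζ/√(1−ζ²)) = 39.3%.

39.3%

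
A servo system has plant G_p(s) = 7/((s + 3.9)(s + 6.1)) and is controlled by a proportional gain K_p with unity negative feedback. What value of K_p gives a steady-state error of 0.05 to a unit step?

K_p = 64.6

Steady-state error for a unit step on this type-0 loop is 1/(1 + K_p·G_p(0)).
G_p(0) = 0.2942. Require 1/(1 + K_p·0.2942) = 0.05, so 1 + 0.2942·K_p = 20.
K_p = (20 − 1)/0.2942 = 64.6.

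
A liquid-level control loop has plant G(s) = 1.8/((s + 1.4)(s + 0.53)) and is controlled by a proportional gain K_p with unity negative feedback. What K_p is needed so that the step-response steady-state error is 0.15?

K_p = 2.34

For a type-0 loop with proportional control, e_ss = 1/(1 + K_p·G(0)).
G(0) = 2.426. Require 1/(1 + K_p·2.426) = 0.15, so 1 + 2.426·K_p = 6.667.
K_p = (6.667 − 1)/2.426 = 2.34.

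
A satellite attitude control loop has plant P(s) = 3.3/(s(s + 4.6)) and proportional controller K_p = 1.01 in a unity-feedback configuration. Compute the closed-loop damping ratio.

ζ = 1.26

The closed-loop denominator is s(s+4.6) + 1.01·3.3 = s² + 4.6s + 3.333.
Matching s² + 2ζω_n s + ω_n²: ω_n = √3.333 = 1.826 rad/s and 2ζω_n = 4.6, so ζ = 4.6/(2·1.826) = 1.26.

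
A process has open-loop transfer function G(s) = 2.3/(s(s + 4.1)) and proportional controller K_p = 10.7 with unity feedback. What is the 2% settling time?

Closed-loop characteristic equation: s² + 4.1s + 24.61 = 0, so ω_n = 4.961 rad/s and ζ = 4.1/(2·4.961) = 0.4132.
2% settling time T_s ≈ 4/(ζω_n) = 4/2.05 = 1.95 s.

T_s ≈ 1.95 s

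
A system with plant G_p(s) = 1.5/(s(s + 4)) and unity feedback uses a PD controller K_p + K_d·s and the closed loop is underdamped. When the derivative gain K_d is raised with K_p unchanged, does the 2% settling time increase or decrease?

decrease

Characteristic equation s² + (4 + 1.5K_d)s + 1.5K_p = 0: raising K_d increases ζω_n = (4+1.5K_d)/2 while the loop stays underdamped, so T_s ≈ 4/(ζω_n) decreases.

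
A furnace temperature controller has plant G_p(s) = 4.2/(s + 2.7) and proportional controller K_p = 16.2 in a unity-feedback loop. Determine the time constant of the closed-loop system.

Closed-loop transfer function: T(s) = K_p·G_p(s)/(1 + K_p·G_p(s)) = 68.04/(s + 2.7 + 68.04) = 68.04/(s + 70.74).
Time constant τ = 1/70.74 = 0.0141 s.

τ = 0.0141 s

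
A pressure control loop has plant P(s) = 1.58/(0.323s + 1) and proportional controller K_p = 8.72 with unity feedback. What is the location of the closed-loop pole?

Closed loop: T(s) = K_p·P/(1+K_p·P) = 13.78/(0.323s + 1 + 13.78), with pole at s = −(1 + 13.78)/0.323 = −45.75.

s = -45.75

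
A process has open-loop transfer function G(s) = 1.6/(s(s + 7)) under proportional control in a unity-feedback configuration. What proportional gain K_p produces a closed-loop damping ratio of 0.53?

K_p = 27.3

Closed-loop characteristic equation: s² + 7s + K_p·1.6 = 0.
So ω_n = √(1.6K_p) and 2ζω_n = 7, giving ζ = 7/(2√(1.6K_p)).
Setting ζ = 0.53: √(1.6K_p) = 7/(2·0.53) = 6.604, so K_p = 43.61/1.6 = 27.3.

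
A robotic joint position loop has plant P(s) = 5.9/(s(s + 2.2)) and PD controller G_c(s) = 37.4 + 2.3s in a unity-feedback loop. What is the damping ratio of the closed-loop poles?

Forward path: (37.4 + 2.3s)·5.9/(s(s+2.2)). The closed-loop characteristic equation is s² + (2.2 + 5.9·2.3)s + 5.9·37.4 = 0.
That is s² + 15.77s + 220.7 = 0, so ω_n = 14.85 rad/s and ζ = 15.77/(2·14.85) = 0.5308.

ζ = 0.531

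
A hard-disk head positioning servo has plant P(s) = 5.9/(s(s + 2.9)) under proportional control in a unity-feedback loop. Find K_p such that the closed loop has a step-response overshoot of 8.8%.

From %OS = 100·exp(−πζ/√(1−ζ²)) = 8.8%, ζ = −ln(0.088)/√(π²+ln²(0.088)) = 0.6119.
Characteristic equation s² + 2.9s + 5.9K_p = 0 gives ζ = 2.9/(2√(5.9K_p)).
Setting ζ = 0.6119: √(5.9K_p) = 2.9/(2·0.6119) = 2.37, so K_p = 5.615/5.9 = 0.952.

K_p = 0.952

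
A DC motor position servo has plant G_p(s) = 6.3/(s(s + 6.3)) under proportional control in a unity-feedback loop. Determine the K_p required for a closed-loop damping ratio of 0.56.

K_p = 5.02

Closed-loop characteristic equation: s² + 6.3s + K_p·6.3 = 0.
So ω_n = √(6.3K_p) and 2ζω_n = 6.3, giving ζ = 6.3/(2√(6.3K_p)).
Setting ζ = 0.56: √(6.3K_p) = 6.3/(2·0.56) = 5.625, so K_p = 31.64/6.3 = 5.02.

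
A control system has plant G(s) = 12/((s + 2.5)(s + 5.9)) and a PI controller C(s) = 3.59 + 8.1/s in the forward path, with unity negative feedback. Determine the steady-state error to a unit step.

The open loop C(s)G(s) has a pole at the origin (type 1), so the static position error constant is infinite and e_ss = 1/(1+∞) = 0.

0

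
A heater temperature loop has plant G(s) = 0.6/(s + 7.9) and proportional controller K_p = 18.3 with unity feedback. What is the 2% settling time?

T_s ≈ 0.212 s

Closed-loop transfer function: T(s) = K_p·G(s)/(1 + K_p·G(s)) = 10.98/(s + 7.9 + 10.98) = 10.98/(s + 18.88).
Time constant τ = 1/18.88 = 0.05297 s, so the 2% settling time is about 4τ = 0.212 s.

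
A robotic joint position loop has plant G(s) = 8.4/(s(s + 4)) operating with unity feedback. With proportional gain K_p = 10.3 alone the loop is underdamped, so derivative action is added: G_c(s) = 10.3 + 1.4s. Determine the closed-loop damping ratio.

ζ = 0.847

Forward path: (10.3 + 1.4s)·8.4/(s(s+4)). The closed-loop characteristic equation is s² + (4 + 8.4·1.4)s + 8.4·10.3 = 0.
That is s² + 15.76s + 86.52 = 0, so ω_n = 9.302 rad/s and ζ = 15.76/(2·9.302) = 0.8472.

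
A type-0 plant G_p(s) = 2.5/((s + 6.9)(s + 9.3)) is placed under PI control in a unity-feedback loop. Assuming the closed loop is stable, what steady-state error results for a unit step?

0

The PI controller's integrator makes the forward path type 1, so e_ss to a step is zero.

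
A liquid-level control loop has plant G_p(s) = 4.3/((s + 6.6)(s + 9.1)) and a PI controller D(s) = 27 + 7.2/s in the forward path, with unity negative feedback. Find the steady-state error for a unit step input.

0

The open loop D(s)G_p(s) has a pole at the origin (type 1), so the static position error constant is infinite and e_ss = 1/(1+∞) = 0.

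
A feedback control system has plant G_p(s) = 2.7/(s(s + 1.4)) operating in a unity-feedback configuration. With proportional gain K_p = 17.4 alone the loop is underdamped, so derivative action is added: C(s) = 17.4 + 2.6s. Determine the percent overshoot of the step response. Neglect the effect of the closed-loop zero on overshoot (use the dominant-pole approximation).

Forward path: (17.4 + 2.6s)·2.7/(s(s+1.4)). The closed-loop characteristic equation is s² + (1.4 + 2.7·2.6)s + 2.7·17.4 = 0.
That is s² + 8.42s + 46.98 = 0, so ω_n = 6.854 rad/s and ζ = 8.42/(2·6.854) = 0.6142.
%OS = 100·exp(−πζ/√(1−ζ²)) = 8.67%.

8.67%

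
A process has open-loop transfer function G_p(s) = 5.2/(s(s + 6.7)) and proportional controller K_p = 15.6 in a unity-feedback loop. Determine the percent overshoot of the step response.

From 1 + K_pG_p(s) = 0: s² + 6.7s + 81.12 = 0 ⇒ ω_n = 9.007, ζ = 0.3719.
%OS = 100·exp(−πζ/√(1−ζ²)) = 100·exp(−π·0.3719/√0.8617) = 28.4%.

28.4%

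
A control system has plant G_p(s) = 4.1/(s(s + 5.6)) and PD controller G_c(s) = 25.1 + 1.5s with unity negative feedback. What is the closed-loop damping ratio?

Forward path: (25.1 + 1.5s)·4.1/(s(s+5.6)). The closed-loop characteristic equation is s² + (5.6 + 4.1·1.5)s + 4.1·25.1 = 0.
That is s² + 11.75s + 102.9 = 0, so ω_n = 10.14 rad/s and ζ = 11.75/(2·10.14) = 0.5791.

ζ = 0.579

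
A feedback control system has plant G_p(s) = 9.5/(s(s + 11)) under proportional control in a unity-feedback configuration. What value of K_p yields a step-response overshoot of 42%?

K_p = 44.9

From %OS = 100·exp(−πζ/√(1−ζ²)) = 42%, ζ = −ln(0.42)/√(π²+ln²(0.42)) = 0.2662.
Characteristic equation s² + 11s + 9.5K_p = 0 gives ζ = 11/(2√(9.5K_p)).
Setting ζ = 0.2662: √(9.5K_p) = 11/(2·0.2662) = 20.66, so K_p = 427/9.5 = 44.9.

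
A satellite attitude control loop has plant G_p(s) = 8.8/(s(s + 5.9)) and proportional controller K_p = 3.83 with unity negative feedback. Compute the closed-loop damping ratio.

ζ = 0.508

With unity feedback the closed-loop characteristic equation is s² + 5.9s + 3.83·8.8 = s² + 5.9s + 33.7 = 0.
Matching s² + 2ζω_n s + ω_n²: ω_n = √33.7 = 5.806 rad/s and 2ζω_n = 5.9, so ζ = 5.9/(2·5.806) = 0.508.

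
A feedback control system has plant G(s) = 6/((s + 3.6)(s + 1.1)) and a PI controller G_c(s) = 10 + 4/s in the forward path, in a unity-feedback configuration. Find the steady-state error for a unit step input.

0

The open loop G_c(s)G(s) has a pole at the origin (type 1), so the static position error constant is infinite and e_ss = 1/(1+∞) = 0.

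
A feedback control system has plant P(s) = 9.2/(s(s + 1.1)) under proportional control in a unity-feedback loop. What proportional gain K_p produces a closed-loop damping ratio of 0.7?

Closed-loop characteristic equation: s² + 1.1s + K_p·9.2 = 0.
So ω_n = √(9.2K_p) and 2ζω_n = 1.1, giving ζ = 1.1/(2√(9.2K_p)).
Setting ζ = 0.7: √(9.2K_p) = 1.1/(2·0.7) = 0.7857, so K_p = 0.6173/9.2 = 0.0671.

K_p = 0.0671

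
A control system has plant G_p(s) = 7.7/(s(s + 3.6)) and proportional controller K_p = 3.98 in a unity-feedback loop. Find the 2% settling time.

T_s ≈ 2.22 s

The closed-loop denominator s² + 3.6s + 30.65 gives ω_n = √30.65 = 5.536 and ζ = 3.6/(2ω_n) = 0.3252.
2% settling time T_s ≈ 4/(ζω_n) = 4/1.8 = 2.22 s.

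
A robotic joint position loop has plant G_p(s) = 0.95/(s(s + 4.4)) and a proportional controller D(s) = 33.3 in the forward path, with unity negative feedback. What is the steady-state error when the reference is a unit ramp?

The loop has one pole at the origin (type 1). Velocity error constant K_v = lim_{s→0} s·D(s)G_p(s) = 33.3·0.95/4.4 = 7.19.
Steady-state error to a unit ramp: e_ss = 1/K_v = 0.139.

0.139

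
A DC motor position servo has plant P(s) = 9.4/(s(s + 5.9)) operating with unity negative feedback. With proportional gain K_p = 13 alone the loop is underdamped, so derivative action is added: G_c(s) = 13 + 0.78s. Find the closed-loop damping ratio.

Forward path: (13 + 0.78s)·9.4/(s(s+5.9)). The closed-loop characteristic equation is s² + (5.9 + 9.4·0.78)s + 9.4·13 = 0.
That is s² + 13.23s + 122.2 = 0, so ω_n = 11.05 rad/s and ζ = 13.23/(2·11.05) = 0.5985.

ζ = 0.598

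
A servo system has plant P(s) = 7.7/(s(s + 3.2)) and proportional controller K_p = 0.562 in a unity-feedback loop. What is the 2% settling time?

T_s ≈ 2.5 s

The closed-loop denominator s² + 3.2s + 4.327 gives ω_n = √4.327 = 2.08 and ζ = 3.2/(2ω_n) = 0.7691.
2% settling time T_s ≈ 4/(ζω_n) = 4/1.6 = 2.5 s.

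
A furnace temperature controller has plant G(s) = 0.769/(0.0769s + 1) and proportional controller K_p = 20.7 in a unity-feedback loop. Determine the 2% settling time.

T_s ≈ 0.0182 s

Closed loop: T(s) = K_p·G/(1+K_p·G) = 15.92/(0.0769s + 1 + 15.92), with pole at s = −(1 + 15.92)/0.0769 = −220.
τ = 1/220 = 0.004545 s, so 2% settling time ≈ 4τ = 0.0182 s.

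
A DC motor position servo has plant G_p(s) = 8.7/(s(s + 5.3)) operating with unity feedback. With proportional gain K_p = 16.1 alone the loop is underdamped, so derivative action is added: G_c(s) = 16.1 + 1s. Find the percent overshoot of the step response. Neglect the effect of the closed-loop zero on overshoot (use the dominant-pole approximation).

9.98%

Forward path: (16.1 + 1s)·8.7/(s(s+5.3)). The closed-loop characteristic equation is s² + (5.3 + 8.7·1)s + 8.7·16.1 = 0.
That is s² + 14s + 140.1 = 0, so ω_n = 11.84 rad/s and ζ = 14/(2·11.84) = 0.5915.
%OS = 100·exp(−πζ/√(1−ζ²)) = 9.98%.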